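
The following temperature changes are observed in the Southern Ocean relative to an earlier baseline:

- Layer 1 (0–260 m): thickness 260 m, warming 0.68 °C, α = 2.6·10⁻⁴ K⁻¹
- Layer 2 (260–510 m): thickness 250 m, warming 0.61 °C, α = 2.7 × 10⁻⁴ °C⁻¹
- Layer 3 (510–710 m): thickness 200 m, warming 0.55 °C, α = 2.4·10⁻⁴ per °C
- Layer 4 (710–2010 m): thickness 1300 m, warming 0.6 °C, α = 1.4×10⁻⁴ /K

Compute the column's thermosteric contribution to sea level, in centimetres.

Δh = 22 cm

Layer 1: 2.6×10⁻⁴ × 0.68 × 260 = 0.045968 m
260–510 m: 0.61 × 2.7×10⁻⁴ × 250 = 0.041175 m
Layer 3: 0.55 × 200 × 2.4×10⁻⁴ = 0.02640 m
1.4×10⁻⁴ × 1300 × 0.6 = 0.10920 m
Δh = 0.045968 + 0.041175 + 0.02640 + 0.10920 = 0.222743 m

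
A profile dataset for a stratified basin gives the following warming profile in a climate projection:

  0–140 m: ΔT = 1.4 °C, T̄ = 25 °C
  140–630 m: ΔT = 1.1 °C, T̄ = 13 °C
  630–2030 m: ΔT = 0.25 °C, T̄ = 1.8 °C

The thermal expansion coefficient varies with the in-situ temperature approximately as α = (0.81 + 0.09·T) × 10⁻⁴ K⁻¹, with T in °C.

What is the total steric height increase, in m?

about 0.201 m

Layer 1: α = (0.81 + 0.09×25)×10⁻⁴ = 3.06×10⁻⁴ K⁻¹
Layer 2: α = (0.81 + 0.09×13)×10⁻⁴ = 1.98×10⁻⁴ K⁻¹
Layer 3: α = (0.81 + 0.09×1.8)×10⁻⁴ = 0.972×10⁻⁴ K⁻¹
Layer 1: 1.4 × 3.06×10⁻⁴ × 140 = 0.059976 m
Layer 2: 1.98×10⁻⁴ × 1.1 × 490 = 0.106722 m
Layer 3: 0.25 × 0.972×10⁻⁴ × 1400 = 0.03402 m
Δh = 0.059976 + 0.106722 + 0.03402 = 0.200718 m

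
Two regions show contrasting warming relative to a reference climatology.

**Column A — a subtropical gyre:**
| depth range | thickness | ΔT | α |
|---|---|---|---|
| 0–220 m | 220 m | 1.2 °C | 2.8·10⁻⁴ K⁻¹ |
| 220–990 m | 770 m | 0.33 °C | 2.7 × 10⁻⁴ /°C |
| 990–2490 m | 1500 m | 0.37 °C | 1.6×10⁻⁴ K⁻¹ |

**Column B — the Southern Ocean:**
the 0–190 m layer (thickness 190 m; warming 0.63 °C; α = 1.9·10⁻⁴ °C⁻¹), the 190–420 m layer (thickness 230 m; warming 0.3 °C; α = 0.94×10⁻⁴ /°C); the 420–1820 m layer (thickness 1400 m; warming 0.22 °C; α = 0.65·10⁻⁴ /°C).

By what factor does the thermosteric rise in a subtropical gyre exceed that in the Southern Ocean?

≈ 4.70×

A 2.8×10⁻⁴ × 220 × 1.2 = 0.07392 m
A 770 × 0.33 × 2.7×10⁻⁴ = 0.068607 m
A 0.37 × 1.6×10⁻⁴ × 1500 = 0.08880 m
A total: 0.231327 m
B 0.63 × 1.9×10⁻⁴ × 190 = 0.022743 m
B 230 × 0.94×10⁻⁴ × 0.3 = 0.006486 m
B 1400 × 0.65×10⁻⁴ × 0.22 = 0.02002 m
B total: 0.049249 m
Ratio: 0.231327 / 0.049249 ≈ 4.697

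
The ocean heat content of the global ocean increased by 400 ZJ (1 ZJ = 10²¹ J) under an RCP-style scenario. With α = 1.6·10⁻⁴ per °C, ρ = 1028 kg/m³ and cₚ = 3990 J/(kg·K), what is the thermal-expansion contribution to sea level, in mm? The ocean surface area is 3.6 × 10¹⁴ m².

43 mm

Per unit area: Q = 400×10²¹ / (3.6×10¹⁴) ≈ 1.111×10⁹ J/m²
Δh = αQ/(ρcₚ) = 1.6×10⁻⁴ × 1.111×10⁹ / (1028 × 3990) ≈ 0.043338 m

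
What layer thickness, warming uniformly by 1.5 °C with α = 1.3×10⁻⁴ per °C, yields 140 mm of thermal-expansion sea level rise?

720 m

H = Δh/(αΔT) = 0.14 / (1.3×10⁻⁴ × 1.5) ≈ 717.9 m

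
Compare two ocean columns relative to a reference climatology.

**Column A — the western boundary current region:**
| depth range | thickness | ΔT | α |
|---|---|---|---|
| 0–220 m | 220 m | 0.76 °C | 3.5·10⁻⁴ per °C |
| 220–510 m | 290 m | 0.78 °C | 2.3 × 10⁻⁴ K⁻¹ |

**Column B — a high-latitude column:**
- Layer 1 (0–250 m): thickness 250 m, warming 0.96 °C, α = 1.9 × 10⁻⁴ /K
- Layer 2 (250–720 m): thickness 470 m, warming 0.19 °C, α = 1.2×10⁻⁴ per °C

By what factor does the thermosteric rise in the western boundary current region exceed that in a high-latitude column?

1.96

A 0–220 m: 3.5×10⁻⁴ × 0.76 × 220 = 0.05852 m
A 220–510 m: 290 × 0.78 × 2.3×10⁻⁴ = 0.052026 m
A total: 0.110546 m
B Layer 1: 250 × 0.96 × 1.9×10⁻⁴ = 0.04560 m
B 250–720 m: 470 × 0.19 × 1.2×10⁻⁴ = 0.010716 m
B total: 0.056316 m
Ratio: 0.110546 / 0.056316 ≈ 1.963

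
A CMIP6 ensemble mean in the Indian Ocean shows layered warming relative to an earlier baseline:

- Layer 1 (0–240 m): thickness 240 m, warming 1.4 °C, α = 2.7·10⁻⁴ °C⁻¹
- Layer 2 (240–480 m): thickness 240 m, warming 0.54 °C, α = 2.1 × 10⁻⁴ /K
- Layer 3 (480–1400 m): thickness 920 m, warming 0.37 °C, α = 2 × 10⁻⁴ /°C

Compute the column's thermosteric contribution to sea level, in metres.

0–240 m: 240 × 1.4 × 2.7×10⁻⁴ = 0.09072 m
240–480 m: 2.1×10⁻⁴ × 0.54 × 240 = 0.027216 m
Layer 3: 2×10⁻⁴ × 920 × 0.37 = 0.06808 m
Δh = 0.09072 + 0.027216 + 0.06808 = 0.186016 m ≈ 0.186 m

Δh = 0.186 m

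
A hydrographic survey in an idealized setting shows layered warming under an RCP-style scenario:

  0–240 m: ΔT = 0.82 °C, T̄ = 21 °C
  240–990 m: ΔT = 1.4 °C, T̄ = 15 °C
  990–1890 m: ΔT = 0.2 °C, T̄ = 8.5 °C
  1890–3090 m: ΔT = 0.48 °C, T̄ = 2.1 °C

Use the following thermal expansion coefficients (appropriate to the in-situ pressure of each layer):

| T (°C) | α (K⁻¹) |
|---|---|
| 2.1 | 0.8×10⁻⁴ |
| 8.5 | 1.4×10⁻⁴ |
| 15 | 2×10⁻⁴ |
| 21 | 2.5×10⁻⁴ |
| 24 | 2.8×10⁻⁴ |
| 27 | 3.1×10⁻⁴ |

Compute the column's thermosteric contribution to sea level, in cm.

Δh ≈ 33.0 cm

Layer 1 at 21 °C → α = 2.5×10⁻⁴ K⁻¹
Layer 2 at 15 °C → α = 2×10⁻⁴ K⁻¹
Layer 3 at 8.5 °C → α = 1.4×10⁻⁴ K⁻¹
Layer 4 at 2.1 °C → α = 0.8×10⁻⁴ K⁻¹
2.5×10⁻⁴ × 240 × 0.82 = 0.04920 m
Layer 2: 750 × 1.4 × 2×10⁻⁴ = 0.21000 m
0.2 × 900 × 1.4×10⁻⁴ = 0.02520 m
1890–3090 m: 1200 × 0.8×10⁻⁴ × 0.48 = 0.04608 m
Δh = 0.04920 + 0.21000 + 0.02520 + 0.04608 = 0.33048 m ≈ 33.0 cm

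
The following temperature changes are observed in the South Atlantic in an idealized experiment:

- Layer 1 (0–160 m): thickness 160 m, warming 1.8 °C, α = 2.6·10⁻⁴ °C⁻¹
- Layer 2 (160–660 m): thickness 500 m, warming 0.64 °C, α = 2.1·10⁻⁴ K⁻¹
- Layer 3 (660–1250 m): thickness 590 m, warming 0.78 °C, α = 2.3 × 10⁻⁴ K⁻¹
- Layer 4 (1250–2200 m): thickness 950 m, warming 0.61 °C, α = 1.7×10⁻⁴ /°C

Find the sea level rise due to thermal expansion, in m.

160 × 2.6×10⁻⁴ × 1.8 = 0.07488 m
160–660 m: 0.64 × 500 × 2.1×10⁻⁴ = 0.06720 m
Layer 3: 0.78 × 2.3×10⁻⁴ × 590 = 0.105846 m
Layer 4: 1.7×10⁻⁴ × 950 × 0.61 = 0.098515 m
Δh = 0.07488 + 0.06720 + 0.105846 + 0.098515 = 0.346441 m ≈ 0.346 m

Δh = 0.346 m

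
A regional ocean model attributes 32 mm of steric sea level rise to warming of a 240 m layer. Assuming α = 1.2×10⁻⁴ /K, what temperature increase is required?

about 1.11 K

ΔT = Δh/(αH) = 0.032 / (1.2×10⁻⁴ × 240) ≈ 1.111 K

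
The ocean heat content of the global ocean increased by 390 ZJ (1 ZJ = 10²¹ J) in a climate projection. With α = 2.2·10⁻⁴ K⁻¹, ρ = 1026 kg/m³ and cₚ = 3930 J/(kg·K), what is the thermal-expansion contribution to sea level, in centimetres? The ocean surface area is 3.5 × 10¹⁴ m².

Δh ≈ 6.1 cm

Per unit area: Q = 390×10²¹ / (3.5×10¹⁴) ≈ 1.114×10⁹ J/m²
Δh = αQ/(ρcₚ) = 2.2×10⁻⁴ × 1.114×10⁹ / (1026 × 3930) ≈ 0.060781 m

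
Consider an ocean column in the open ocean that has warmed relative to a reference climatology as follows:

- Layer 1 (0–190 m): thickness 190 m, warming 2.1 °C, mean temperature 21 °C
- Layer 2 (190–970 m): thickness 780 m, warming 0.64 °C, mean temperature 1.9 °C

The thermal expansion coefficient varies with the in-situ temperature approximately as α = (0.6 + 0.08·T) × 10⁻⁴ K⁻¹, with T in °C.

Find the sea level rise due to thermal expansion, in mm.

Δh = 129 mm

Layer 1: α = (0.6 + 0.08×21)×10⁻⁴ = 2.28×10⁻⁴ K⁻¹
Layer 2: α = (0.6 + 0.08×1.9)×10⁻⁴ = 0.752×10⁻⁴ K⁻¹
0–190 m: 2.1 × 190 × 2.28×10⁻⁴ = 0.090972 m
Layer 2: 780 × 0.64 × 0.752×10⁻⁴ = 0.03753984 m
Δh = 0.090972 + 0.03753984 = 0.12851184 m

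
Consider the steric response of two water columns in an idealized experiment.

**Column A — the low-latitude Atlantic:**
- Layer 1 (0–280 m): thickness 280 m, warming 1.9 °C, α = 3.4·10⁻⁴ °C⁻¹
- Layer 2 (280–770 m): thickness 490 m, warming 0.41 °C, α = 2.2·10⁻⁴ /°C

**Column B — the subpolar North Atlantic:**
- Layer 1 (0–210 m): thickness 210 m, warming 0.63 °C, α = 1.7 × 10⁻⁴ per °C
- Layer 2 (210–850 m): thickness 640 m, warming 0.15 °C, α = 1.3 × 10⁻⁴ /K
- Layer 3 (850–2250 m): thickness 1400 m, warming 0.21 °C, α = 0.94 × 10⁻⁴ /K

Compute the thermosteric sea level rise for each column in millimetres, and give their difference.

A: 230 mm; B: 63 mm; difference 160 mm

A 0–280 m: 280 × 3.4×10⁻⁴ × 1.9 = 0.18088 m
A 0.41 × 2.2×10⁻⁴ × 490 = 0.044198 m
A total: 0.225078 m
B 1.7×10⁻⁴ × 210 × 0.63 = 0.022491 m
B 210–850 m: 1.3×10⁻⁴ × 640 × 0.15 = 0.01248 m
B 1400 × 0.21 × 0.94×10⁻⁴ = 0.027636 m
B total: 0.062607 m
Difference: 0.225078 − 0.062607 = 0.162471 m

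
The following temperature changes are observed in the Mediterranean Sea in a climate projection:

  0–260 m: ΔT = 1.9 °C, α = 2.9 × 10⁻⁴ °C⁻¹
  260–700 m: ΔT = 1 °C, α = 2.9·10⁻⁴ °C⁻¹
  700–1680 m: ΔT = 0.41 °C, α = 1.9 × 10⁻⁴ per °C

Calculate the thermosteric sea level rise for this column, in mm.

Δh ≈ 347 mm

Layer 1: 1.9 × 2.9×10⁻⁴ × 260 = 0.14326 m
Layer 2: 1 × 440 × 2.9×10⁻⁴ = 0.12760 m
700–1680 m: 980 × 1.9×10⁻⁴ × 0.41 = 0.076342 m
Δh = 0.14326 + 0.12760 + 0.076342 = 0.347202 m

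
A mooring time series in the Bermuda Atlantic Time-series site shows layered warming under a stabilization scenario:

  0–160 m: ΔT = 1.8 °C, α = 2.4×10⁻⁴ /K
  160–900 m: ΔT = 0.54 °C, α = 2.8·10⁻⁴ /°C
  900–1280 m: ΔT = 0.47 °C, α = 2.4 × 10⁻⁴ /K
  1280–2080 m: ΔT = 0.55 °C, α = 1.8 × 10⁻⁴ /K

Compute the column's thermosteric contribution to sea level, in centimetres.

Δh ≈ 30 cm

2.4×10⁻⁴ × 1.8 × 160 = 0.06912 m
2.8×10⁻⁴ × 740 × 0.54 = 0.111888 m
0.47 × 380 × 2.4×10⁻⁴ = 0.042864 m
Layer 4: 1.8×10⁻⁴ × 0.55 × 800 = 0.07920 m
Δh = 0.06912 + 0.111888 + 0.042864 + 0.07920 = 0.303072 m ≈ 30 cm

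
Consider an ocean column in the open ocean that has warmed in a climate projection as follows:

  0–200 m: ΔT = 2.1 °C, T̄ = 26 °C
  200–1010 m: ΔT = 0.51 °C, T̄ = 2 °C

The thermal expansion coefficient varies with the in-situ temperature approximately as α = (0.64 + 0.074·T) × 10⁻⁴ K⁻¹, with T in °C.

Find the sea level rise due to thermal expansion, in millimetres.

Δh = 140 mm

Layer 1: α = (0.64 + 0.074×26)×10⁻⁴ = 2.564×10⁻⁴ K⁻¹
Layer 2: α = (0.64 + 0.074×2)×10⁻⁴ = 0.788×10⁻⁴ K⁻¹
2.1 × 200 × 2.564×10⁻⁴ = 0.107688 m
200–1010 m: 810 × 0.51 × 0.788×10⁻⁴ = 0.03255228 m
Δh = 0.107688 + 0.03255228 = 0.14024028 m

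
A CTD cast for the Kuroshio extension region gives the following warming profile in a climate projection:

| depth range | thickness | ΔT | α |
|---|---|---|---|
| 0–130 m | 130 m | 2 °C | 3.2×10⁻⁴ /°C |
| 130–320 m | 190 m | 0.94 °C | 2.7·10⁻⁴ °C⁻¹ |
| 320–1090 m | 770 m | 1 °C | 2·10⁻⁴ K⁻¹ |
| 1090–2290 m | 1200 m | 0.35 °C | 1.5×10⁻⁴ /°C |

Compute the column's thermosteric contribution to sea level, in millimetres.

Layer 1: 2 × 3.2×10⁻⁴ × 130 = 0.08320 m
Layer 2: 2.7×10⁻⁴ × 190 × 0.94 = 0.048222 m
320–1090 m: 2×10⁻⁴ × 1 × 770 = 0.15400 m
1090–2290 m: 0.35 × 1.5×10⁻⁴ × 1200 = 0.06300 m
Δh = 0.08320 + 0.048222 + 0.15400 + 0.06300 = 0.348422 m

350 mm of thermosteric rise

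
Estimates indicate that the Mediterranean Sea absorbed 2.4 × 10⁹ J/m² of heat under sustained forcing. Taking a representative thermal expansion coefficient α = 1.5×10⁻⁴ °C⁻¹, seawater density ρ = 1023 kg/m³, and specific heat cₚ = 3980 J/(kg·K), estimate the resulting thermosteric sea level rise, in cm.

Δh = αQ/(ρcₚ) = 1.5×10⁻⁴ × 2.4×10⁹ / (1023 × 3980) ≈ 0.088419 m

Δh ≈ 8.84 cm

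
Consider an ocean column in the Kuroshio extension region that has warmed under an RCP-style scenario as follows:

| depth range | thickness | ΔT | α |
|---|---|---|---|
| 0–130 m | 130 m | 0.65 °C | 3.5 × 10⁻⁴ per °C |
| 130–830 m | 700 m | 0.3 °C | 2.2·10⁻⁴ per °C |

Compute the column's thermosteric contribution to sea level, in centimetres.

0.65 × 3.5×10⁻⁴ × 130 = 0.029575 m
Layer 2: 0.3 × 2.2×10⁻⁴ × 700 = 0.04620 m
Δh = 0.029575 + 0.04620 = 0.075775 m ≈ 7.58 cm

Δh ≈ 7.58 cm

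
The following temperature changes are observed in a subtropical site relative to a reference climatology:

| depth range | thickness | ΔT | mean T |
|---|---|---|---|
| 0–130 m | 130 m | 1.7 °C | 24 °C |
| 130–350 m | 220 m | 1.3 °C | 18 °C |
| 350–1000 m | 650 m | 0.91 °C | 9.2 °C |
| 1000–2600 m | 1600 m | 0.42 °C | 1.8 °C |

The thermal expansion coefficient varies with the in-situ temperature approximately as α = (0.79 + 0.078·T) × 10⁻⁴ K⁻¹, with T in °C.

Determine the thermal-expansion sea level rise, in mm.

Layer 1: α = (0.79 + 0.078×24)×10⁻⁴ = 2.662×10⁻⁴ K⁻¹
Layer 2: α = (0.79 + 0.078×18)×10⁻⁴ = 2.194×10⁻⁴ K⁻¹
Layer 3: α = (0.79 + 0.078×9.2)×10⁻⁴ = 1.5076×10⁻⁴ K⁻¹
Layer 4: α = (0.79 + 0.078×1.8)×10⁻⁴ = 0.9304×10⁻⁴ K⁻¹
0–130 m: 130 × 1.7 × 2.662×10⁻⁴ = 0.0588302 m
Layer 2: 2.194×10⁻⁴ × 220 × 1.3 = 0.0627484 m
350–1000 m: 1.5076×10⁻⁴ × 0.91 × 650 = 0.08917454 m
1000–2600 m: 0.42 × 1600 × 0.9304×10⁻⁴ = 0.06252288 m
Δh = 0.0588302 + 0.0627484 + 0.08917454 + 0.06252288 = 0.27327602 m ≈ 273 mm

273 mm of thermosteric rise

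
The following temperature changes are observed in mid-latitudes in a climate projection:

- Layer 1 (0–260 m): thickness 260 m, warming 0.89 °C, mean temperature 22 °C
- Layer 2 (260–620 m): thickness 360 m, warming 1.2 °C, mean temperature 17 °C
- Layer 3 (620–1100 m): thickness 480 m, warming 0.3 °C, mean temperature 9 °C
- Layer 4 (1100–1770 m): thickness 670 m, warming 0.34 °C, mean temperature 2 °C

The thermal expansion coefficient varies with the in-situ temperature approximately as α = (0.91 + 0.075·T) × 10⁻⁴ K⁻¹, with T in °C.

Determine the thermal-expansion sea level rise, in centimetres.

Δh = 20.1 cm

Layer 1: α = (0.91 + 0.075×22)×10⁻⁴ = 2.56×10⁻⁴ K⁻¹
Layer 2: α = (0.91 + 0.075×17)×10⁻⁴ = 2.185×10⁻⁴ K⁻¹
Layer 3: α = (0.91 + 0.075×9)×10⁻⁴ = 1.585×10⁻⁴ K⁻¹
Layer 4: α = (0.91 + 0.075×2)×10⁻⁴ = 1.06×10⁻⁴ K⁻¹
0–260 m: 0.89 × 2.56×10⁻⁴ × 260 = 0.0592384 m
260–620 m: 1.2 × 360 × 2.185×10⁻⁴ = 0.094392 m
480 × 1.585×10⁻⁴ × 0.3 = 0.022824 m
1100–1770 m: 670 × 0.34 × 1.06×10⁻⁴ = 0.0241468 m
Δh = 0.0592384 + 0.094392 + 0.022824 + 0.0241468 = 0.2006012 m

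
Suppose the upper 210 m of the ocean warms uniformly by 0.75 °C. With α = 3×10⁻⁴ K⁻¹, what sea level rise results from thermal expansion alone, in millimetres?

Δh = αΔT·H = 3×10⁻⁴ × 0.75 × 210 = 0.04725 m

47.3 mm of thermosteric rise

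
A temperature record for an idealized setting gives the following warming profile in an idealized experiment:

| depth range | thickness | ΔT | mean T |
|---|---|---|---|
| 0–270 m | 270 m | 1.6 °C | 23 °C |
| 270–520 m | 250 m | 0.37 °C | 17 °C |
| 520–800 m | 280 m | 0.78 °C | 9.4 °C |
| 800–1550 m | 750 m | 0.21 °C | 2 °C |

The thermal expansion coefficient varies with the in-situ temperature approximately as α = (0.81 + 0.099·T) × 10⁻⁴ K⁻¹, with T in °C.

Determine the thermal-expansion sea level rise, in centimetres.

Layer 1: α = (0.81 + 0.099×23)×10⁻⁴ = 3.087×10⁻⁴ K⁻¹
Layer 2: α = (0.81 + 0.099×17)×10⁻⁴ = 2.493×10⁻⁴ K⁻¹
Layer 3: α = (0.81 + 0.099×9.4)×10⁻⁴ = 1.7406×10⁻⁴ K⁻¹
Layer 4: α = (0.81 + 0.099×2)×10⁻⁴ = 1.008×10⁻⁴ K⁻¹
0–270 m: 1.6 × 3.087×10⁻⁴ × 270 = 0.1333584 m
270–520 m: 250 × 2.493×10⁻⁴ × 0.37 = 0.02306025 m
0.78 × 1.7406×10⁻⁴ × 280 = 0.038014704 m
Layer 4: 0.21 × 1.008×10⁻⁴ × 750 = 0.015876 m
Δh = 0.1333584 + 0.02306025 + 0.038014704 + 0.015876 = 0.210309354 m ≈ 21.0 cm

Δh ≈ 21.0 cm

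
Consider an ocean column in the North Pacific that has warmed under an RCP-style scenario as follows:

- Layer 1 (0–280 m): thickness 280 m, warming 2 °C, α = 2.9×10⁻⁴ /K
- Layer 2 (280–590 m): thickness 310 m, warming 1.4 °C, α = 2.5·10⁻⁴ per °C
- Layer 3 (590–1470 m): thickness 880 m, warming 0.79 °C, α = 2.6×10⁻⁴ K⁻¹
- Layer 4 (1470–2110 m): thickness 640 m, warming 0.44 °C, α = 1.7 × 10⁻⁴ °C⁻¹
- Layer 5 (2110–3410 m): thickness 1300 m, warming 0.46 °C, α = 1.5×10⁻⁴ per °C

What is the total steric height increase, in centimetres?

Δh = 59 cm

2.9×10⁻⁴ × 2 × 280 = 0.16240 m
310 × 1.4 × 2.5×10⁻⁴ = 0.10850 m
2.6×10⁻⁴ × 880 × 0.79 = 0.180752 m
640 × 1.7×10⁻⁴ × 0.44 = 0.047872 m
1300 × 1.5×10⁻⁴ × 0.46 = 0.08970 m
Δh = 0.16240 + 0.10850 + 0.180752 + 0.047872 + 0.08970 = 0.589224 m ≈ 59 cm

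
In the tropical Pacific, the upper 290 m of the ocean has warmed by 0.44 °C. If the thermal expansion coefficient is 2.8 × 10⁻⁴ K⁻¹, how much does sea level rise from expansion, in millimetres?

35.7 mm of thermosteric rise

Δh = αΔT·H = 2.8×10⁻⁴ × 0.44 × 290 = 0.035728 m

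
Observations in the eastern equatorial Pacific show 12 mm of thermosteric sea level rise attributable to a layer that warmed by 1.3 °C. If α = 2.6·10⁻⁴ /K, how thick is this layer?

35.5 m

H = Δh/(αΔT) = 0.012 / (2.6×10⁻⁴ × 1.3) ≈ 35.50 m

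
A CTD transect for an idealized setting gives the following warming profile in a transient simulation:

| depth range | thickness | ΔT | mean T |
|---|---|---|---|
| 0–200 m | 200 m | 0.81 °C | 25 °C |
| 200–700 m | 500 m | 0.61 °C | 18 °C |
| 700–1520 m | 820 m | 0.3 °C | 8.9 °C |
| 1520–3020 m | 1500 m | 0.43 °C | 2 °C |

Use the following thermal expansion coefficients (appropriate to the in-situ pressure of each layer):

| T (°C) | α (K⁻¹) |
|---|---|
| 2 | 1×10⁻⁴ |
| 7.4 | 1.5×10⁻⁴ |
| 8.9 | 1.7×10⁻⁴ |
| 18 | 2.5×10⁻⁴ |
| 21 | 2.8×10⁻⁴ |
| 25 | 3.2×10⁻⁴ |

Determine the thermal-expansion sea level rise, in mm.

Layer 1 at 25 °C → α = 3.2×10⁻⁴ K⁻¹
Layer 2 at 18 °C → α = 2.5×10⁻⁴ K⁻¹
Layer 3 at 8.9 °C → α = 1.7×10⁻⁴ K⁻¹
Layer 4 at 2 °C → α = 1×10⁻⁴ K⁻¹
Layer 1: 3.2×10⁻⁴ × 0.81 × 200 = 0.05184 m
0.61 × 500 × 2.5×10⁻⁴ = 0.07625 m
Layer 3: 820 × 0.3 × 1.7×10⁻⁴ = 0.04182 m
Layer 4: 1×10⁻⁴ × 0.43 × 1500 = 0.06450 m
Δh = 0.05184 + 0.07625 + 0.04182 + 0.06450 = 0.23441 m

about 234 mm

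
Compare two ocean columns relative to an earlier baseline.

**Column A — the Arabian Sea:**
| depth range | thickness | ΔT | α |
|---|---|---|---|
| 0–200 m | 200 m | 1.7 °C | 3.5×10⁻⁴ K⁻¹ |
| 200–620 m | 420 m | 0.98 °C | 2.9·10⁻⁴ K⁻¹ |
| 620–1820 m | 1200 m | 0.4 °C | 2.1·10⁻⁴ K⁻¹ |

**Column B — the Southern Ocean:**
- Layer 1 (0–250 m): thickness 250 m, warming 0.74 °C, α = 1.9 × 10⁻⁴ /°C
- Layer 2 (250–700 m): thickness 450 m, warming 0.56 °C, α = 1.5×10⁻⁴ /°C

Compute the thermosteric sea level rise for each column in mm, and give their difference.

Δh_A ≈ 340 mm, Δh_B ≈ 73 mm; difference ≈ 270 mm

A 3.5×10⁻⁴ × 1.7 × 200 = 0.11900 m
A 200–620 m: 2.9×10⁻⁴ × 0.98 × 420 = 0.119364 m
A 620–1820 m: 2.1×10⁻⁴ × 1200 × 0.4 = 0.10080 m
A total: 0.339164 m
B 0–250 m: 250 × 1.9×10⁻⁴ × 0.74 = 0.03515 m
B 450 × 0.56 × 1.5×10⁻⁴ = 0.03780 m
B total: 0.07295 m
Difference: 0.339164 − 0.07295 = 0.266214 m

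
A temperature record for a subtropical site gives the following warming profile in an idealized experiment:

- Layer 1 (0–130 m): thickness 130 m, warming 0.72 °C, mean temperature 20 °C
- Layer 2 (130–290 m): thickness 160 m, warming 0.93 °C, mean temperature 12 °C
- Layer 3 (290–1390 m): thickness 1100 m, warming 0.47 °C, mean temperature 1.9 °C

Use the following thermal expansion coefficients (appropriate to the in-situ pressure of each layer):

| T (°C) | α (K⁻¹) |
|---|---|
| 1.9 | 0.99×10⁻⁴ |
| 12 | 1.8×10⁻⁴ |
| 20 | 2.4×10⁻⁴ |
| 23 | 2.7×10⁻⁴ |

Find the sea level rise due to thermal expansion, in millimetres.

Layer 1 at 20 °C → α = 2.4×10⁻⁴ K⁻¹
Layer 2 at 12 °C → α = 1.8×10⁻⁴ K⁻¹
Layer 3 at 1.9 °C → α = 0.99×10⁻⁴ K⁻¹
Layer 1: 0.72 × 2.4×10⁻⁴ × 130 = 0.022464 m
130–290 m: 0.93 × 1.8×10⁻⁴ × 160 = 0.026784 m
0.47 × 1100 × 0.99×10⁻⁴ = 0.051183 m
Δh = 0.022464 + 0.026784 + 0.051183 = 0.100431 m ≈ 100 mm

Δh ≈ 100 mm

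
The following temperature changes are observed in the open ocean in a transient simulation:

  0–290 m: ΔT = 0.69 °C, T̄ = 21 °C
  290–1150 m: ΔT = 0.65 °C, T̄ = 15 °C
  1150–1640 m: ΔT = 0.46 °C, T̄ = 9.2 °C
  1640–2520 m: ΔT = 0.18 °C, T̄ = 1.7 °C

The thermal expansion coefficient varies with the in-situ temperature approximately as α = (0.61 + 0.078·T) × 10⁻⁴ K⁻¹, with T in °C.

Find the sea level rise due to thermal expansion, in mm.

Layer 1: α = (0.61 + 0.078×21)×10⁻⁴ = 2.248×10⁻⁴ K⁻¹
Layer 2: α = (0.61 + 0.078×15)×10⁻⁴ = 1.78×10⁻⁴ K⁻¹
Layer 3: α = (0.61 + 0.078×9.2)×10⁻⁴ = 1.3276×10⁻⁴ K⁻¹
Layer 4: α = (0.61 + 0.078×1.7)×10⁻⁴ = 0.7426×10⁻⁴ K⁻¹
Layer 1: 2.248×10⁻⁴ × 290 × 0.69 = 0.04498248 m
1.78×10⁻⁴ × 0.65 × 860 = 0.099502 m
Layer 3: 1.3276×10⁻⁴ × 490 × 0.46 = 0.029924104 m
880 × 0.18 × 0.7426×10⁻⁴ = 0.011762784 m
Δh = 0.04498248 + 0.099502 + 0.029924104 + 0.011762784 = 0.186171368 m

about 186 mm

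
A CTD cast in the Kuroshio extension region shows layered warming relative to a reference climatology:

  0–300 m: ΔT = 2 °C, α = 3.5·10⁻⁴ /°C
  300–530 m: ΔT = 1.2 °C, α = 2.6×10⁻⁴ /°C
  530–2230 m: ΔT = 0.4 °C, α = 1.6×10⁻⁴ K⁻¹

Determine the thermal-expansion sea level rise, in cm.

Δh = 39.1 cm

2 × 3.5×10⁻⁴ × 300 = 0.21000 m
230 × 1.2 × 2.6×10⁻⁴ = 0.07176 m
530–2230 m: 1700 × 1.6×10⁻⁴ × 0.4 = 0.10880 m
Δh = 0.21000 + 0.07176 + 0.10880 = 0.39056 m ≈ 39.1 cm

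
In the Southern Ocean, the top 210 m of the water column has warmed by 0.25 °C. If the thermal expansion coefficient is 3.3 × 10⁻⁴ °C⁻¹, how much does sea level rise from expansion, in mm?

17.3 mm of thermosteric rise

Δh = αΔT·H = 3.3×10⁻⁴ × 0.25 × 210 = 0.017325 m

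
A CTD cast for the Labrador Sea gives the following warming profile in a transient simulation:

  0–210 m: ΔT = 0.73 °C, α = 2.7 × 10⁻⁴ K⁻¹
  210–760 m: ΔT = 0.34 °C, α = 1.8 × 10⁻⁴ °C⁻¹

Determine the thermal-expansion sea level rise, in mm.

Layer 1: 210 × 0.73 × 2.7×10⁻⁴ = 0.041391 m
210–760 m: 550 × 1.8×10⁻⁴ × 0.34 = 0.03366 m
Δh = 0.041391 + 0.03366 = 0.075051 m ≈ 75.1 mm

Δh = 75.1 mm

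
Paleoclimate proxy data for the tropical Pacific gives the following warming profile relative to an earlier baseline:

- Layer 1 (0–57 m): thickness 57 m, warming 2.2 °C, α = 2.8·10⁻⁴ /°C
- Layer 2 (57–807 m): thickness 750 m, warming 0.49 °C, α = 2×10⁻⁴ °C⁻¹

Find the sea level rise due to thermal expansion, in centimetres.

Δh ≈ 10.9 cm

0–57 m: 57 × 2.8×10⁻⁴ × 2.2 = 0.035112 m
Layer 2: 2×10⁻⁴ × 750 × 0.49 = 0.07350 m
Δh = 0.035112 + 0.07350 = 0.108612 m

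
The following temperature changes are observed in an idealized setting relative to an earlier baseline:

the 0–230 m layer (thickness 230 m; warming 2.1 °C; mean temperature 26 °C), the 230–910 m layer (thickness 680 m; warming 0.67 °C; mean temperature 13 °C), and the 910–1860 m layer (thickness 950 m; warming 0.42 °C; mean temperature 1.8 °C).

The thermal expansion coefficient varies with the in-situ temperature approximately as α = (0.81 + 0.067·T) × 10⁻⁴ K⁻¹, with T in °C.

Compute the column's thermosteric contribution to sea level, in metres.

Δh ≈ 0.24 m

Layer 1: α = (0.81 + 0.067×26)×10⁻⁴ = 2.552×10⁻⁴ K⁻¹
Layer 2: α = (0.81 + 0.067×13)×10⁻⁴ = 1.681×10⁻⁴ K⁻¹
Layer 3: α = (0.81 + 0.067×1.8)×10⁻⁴ = 0.9306×10⁻⁴ K⁻¹
2.552×10⁻⁴ × 2.1 × 230 = 0.1232616 m
680 × 0.67 × 1.681×10⁻⁴ = 0.07658636 m
910–1860 m: 950 × 0.9306×10⁻⁴ × 0.42 = 0.03713094 m
Δh = 0.1232616 + 0.07658636 + 0.03713094 = 0.2369789 m ≈ 0.24 m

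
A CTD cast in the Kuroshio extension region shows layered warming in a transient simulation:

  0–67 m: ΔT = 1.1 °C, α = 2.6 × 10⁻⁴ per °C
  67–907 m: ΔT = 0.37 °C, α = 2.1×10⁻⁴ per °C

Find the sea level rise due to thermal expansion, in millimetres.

84.4 mm

Layer 1: 1.1 × 2.6×10⁻⁴ × 67 = 0.019162 m
840 × 2.1×10⁻⁴ × 0.37 = 0.065268 m
Δh = 0.019162 + 0.065268 = 0.08443 m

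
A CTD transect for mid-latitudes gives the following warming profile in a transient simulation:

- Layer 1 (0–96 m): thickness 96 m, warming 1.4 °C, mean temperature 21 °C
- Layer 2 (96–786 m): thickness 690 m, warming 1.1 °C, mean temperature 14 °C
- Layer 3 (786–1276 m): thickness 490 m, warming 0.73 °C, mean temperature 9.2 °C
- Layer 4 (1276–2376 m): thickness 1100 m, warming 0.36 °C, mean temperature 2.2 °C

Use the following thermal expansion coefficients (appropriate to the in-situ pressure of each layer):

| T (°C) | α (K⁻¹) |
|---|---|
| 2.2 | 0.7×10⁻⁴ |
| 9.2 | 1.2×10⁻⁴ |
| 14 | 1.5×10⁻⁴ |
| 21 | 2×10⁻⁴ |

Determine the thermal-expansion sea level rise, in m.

Layer 1 at 21 °C → α = 2×10⁻⁴ K⁻¹
Layer 2 at 14 °C → α = 1.5×10⁻⁴ K⁻¹
Layer 3 at 9.2 °C → α = 1.2×10⁻⁴ K⁻¹
Layer 4 at 2.2 °C → α = 0.7×10⁻⁴ K⁻¹
0–96 m: 1.4 × 96 × 2×10⁻⁴ = 0.02688 m
Layer 2: 1.5×10⁻⁴ × 1.1 × 690 = 0.11385 m
1.2×10⁻⁴ × 0.73 × 490 = 0.042924 m
0.36 × 0.7×10⁻⁴ × 1100 = 0.02772 m
Δh = 0.02688 + 0.11385 + 0.042924 + 0.02772 = 0.211374 m

0.21 m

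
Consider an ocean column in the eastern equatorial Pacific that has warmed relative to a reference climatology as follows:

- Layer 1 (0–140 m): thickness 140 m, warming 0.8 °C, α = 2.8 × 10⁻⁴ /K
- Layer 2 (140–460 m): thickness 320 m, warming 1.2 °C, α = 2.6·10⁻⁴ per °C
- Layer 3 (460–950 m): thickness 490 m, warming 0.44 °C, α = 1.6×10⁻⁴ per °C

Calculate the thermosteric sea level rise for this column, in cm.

0–140 m: 2.8×10⁻⁴ × 140 × 0.8 = 0.03136 m
Layer 2: 320 × 2.6×10⁻⁴ × 1.2 = 0.09984 m
490 × 0.44 × 1.6×10⁻⁴ = 0.034496 m
Δh = 0.03136 + 0.09984 + 0.034496 = 0.165696 m ≈ 16.6 cm

16.6 cm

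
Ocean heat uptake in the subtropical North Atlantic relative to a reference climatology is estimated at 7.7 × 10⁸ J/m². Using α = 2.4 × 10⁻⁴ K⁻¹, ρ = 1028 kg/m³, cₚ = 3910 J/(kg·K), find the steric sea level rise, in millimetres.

Δh = αQ/(ρcₚ) = 2.4×10⁻⁴ × 7.7×10⁸ / (1028 × 3910) ≈ 0.045976 m

about 46.0 mm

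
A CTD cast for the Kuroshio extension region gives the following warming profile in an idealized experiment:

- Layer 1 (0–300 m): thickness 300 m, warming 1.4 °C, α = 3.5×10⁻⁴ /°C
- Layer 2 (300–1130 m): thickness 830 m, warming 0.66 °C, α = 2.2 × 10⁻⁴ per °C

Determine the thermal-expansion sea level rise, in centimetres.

Δh ≈ 26.8 cm

300 × 3.5×10⁻⁴ × 1.4 = 0.14700 m
830 × 2.2×10⁻⁴ × 0.66 = 0.120516 m
Δh = 0.14700 + 0.120516 = 0.267516 m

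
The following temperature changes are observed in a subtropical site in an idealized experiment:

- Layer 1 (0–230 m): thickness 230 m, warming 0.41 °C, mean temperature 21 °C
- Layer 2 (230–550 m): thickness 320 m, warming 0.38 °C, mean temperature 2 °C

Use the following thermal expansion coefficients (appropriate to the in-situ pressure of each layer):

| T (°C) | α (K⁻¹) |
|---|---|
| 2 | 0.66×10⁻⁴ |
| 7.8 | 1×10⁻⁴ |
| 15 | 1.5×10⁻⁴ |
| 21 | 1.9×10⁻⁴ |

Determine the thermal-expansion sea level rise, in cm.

2.6 cm of thermosteric rise

Layer 1 at 21 °C → α = 1.9×10⁻⁴ K⁻¹
Layer 2 at 2 °C → α = 0.66×10⁻⁴ K⁻¹
0–230 m: 0.41 × 230 × 1.9×10⁻⁴ = 0.017917 m
Layer 2: 320 × 0.38 × 0.66×10⁻⁴ = 0.0080256 m
Δh = 0.017917 + 0.0080256 = 0.0259426 m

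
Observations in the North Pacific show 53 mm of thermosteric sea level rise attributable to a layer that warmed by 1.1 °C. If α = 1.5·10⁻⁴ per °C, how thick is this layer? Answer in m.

321 m

H = Δh/(αΔT) = 0.053 / (1.5×10⁻⁴ × 1.1) ≈ 321.2 m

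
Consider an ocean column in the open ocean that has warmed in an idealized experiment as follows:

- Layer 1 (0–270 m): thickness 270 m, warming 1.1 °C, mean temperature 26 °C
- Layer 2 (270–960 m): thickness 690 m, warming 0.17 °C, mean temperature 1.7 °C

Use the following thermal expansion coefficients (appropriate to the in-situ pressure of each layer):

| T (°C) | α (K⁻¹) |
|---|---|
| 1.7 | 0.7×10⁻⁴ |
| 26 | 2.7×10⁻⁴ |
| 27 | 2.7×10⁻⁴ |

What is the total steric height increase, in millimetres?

Layer 1 at 26 °C → α = 2.7×10⁻⁴ K⁻¹
Layer 2 at 1.7 °C → α = 0.7×10⁻⁴ K⁻¹
Layer 1: 2.7×10⁻⁴ × 270 × 1.1 = 0.08019 m
0.7×10⁻⁴ × 0.17 × 690 = 0.008211 m
Δh = 0.08019 + 0.008211 = 0.088401 m

88.4 mm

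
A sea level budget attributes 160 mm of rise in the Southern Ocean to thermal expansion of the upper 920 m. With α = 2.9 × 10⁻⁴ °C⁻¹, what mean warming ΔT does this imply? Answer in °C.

ΔT = Δh/(αH) = 0.16 / (2.9×10⁻⁴ × 920) ≈ 0.5997 °C

about 0.600 °C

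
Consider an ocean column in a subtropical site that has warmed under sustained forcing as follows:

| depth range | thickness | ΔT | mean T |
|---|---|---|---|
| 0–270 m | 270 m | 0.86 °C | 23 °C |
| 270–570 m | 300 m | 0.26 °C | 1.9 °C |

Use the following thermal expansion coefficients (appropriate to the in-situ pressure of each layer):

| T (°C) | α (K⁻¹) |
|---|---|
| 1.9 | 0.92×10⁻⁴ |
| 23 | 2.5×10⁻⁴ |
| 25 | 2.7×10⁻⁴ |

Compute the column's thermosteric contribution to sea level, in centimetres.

Δh = 6.52 cm

Layer 1 at 23 °C → α = 2.5×10⁻⁴ K⁻¹
Layer 2 at 1.9 °C → α = 0.92×10⁻⁴ K⁻¹
270 × 2.5×10⁻⁴ × 0.86 = 0.05805 m
300 × 0.92×10⁻⁴ × 0.26 = 0.007176 m
Δh = 0.05805 + 0.007176 = 0.065226 m ≈ 6.52 cm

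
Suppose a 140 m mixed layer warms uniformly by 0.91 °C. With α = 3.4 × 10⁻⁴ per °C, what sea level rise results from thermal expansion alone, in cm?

Δh = αΔT·H = 3.4×10⁻⁴ × 0.91 × 140 = 0.043316 m

Δh = 4.3 cm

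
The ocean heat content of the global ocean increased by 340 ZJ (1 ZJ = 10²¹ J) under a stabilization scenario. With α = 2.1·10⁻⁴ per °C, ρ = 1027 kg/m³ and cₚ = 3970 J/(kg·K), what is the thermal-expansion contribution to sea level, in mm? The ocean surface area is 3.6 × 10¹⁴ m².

Per unit area: Q = 340×10²¹ / (3.6×10¹⁴) ≈ 9.444×10⁸ J/m²
Δh = αQ/(ρcₚ) = 2.1×10⁻⁴ × 9.444×10⁸ / (1027 × 3970) ≈ 0.048642 m

49 mm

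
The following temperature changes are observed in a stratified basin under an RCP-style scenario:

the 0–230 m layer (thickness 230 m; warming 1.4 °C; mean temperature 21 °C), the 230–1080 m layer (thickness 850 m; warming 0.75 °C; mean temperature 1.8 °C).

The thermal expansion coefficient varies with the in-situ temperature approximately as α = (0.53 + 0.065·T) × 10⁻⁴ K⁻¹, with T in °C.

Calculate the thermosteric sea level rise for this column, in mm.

102 mm of thermosteric rise

Layer 1: α = (0.53 + 0.065×21)×10⁻⁴ = 1.895×10⁻⁴ K⁻¹
Layer 2: α = (0.53 + 0.065×1.8)×10⁻⁴ = 0.647×10⁻⁴ K⁻¹
0–230 m: 230 × 1.4 × 1.895×10⁻⁴ = 0.061019 m
Layer 2: 0.75 × 0.647×10⁻⁴ × 850 = 0.04124625 m
Δh = 0.061019 + 0.04124625 = 0.10226525 m ≈ 102 mm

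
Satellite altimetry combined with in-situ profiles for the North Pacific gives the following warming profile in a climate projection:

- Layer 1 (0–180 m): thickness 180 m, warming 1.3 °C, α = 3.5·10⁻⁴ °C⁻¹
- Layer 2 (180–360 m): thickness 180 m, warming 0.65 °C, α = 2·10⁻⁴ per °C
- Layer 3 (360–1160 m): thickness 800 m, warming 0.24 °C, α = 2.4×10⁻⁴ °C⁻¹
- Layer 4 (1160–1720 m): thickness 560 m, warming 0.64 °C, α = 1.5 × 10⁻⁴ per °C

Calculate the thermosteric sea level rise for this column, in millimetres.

Layer 1: 3.5×10⁻⁴ × 1.3 × 180 = 0.08190 m
2×10⁻⁴ × 180 × 0.65 = 0.02340 m
Layer 3: 0.24 × 800 × 2.4×10⁻⁴ = 0.04608 m
1160–1720 m: 1.5×10⁻⁴ × 560 × 0.64 = 0.05376 m
Δh = 0.08190 + 0.02340 + 0.04608 + 0.05376 = 0.20514 m

205 mm of thermosteric rise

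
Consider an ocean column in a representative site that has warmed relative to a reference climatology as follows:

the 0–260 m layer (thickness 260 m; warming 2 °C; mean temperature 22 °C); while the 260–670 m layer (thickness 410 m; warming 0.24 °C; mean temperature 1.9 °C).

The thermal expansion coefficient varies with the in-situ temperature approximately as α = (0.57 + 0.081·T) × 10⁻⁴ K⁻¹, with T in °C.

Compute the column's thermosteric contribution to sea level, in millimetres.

Δh = 129 mm

Layer 1: α = (0.57 + 0.081×22)×10⁻⁴ = 2.352×10⁻⁴ K⁻¹
Layer 2: α = (0.57 + 0.081×1.9)×10⁻⁴ = 0.7239×10⁻⁴ K⁻¹
Layer 1: 260 × 2.352×10⁻⁴ × 2 = 0.122304 m
0.7239×10⁻⁴ × 0.24 × 410 = 0.007123176 m
Δh = 0.122304 + 0.007123176 = 0.129427176 m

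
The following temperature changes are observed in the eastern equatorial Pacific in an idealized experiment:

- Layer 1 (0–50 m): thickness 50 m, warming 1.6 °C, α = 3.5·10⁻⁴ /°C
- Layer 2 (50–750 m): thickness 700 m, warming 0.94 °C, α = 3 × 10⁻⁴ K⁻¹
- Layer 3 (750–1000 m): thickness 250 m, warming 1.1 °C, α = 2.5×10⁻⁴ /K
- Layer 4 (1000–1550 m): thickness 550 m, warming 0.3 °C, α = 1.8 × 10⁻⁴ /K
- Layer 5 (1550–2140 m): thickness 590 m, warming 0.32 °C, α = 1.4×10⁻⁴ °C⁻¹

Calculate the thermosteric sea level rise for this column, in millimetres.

0–50 m: 50 × 1.6 × 3.5×10⁻⁴ = 0.02800 m
700 × 3×10⁻⁴ × 0.94 = 0.19740 m
1.1 × 2.5×10⁻⁴ × 250 = 0.06875 m
1000–1550 m: 1.8×10⁻⁴ × 550 × 0.3 = 0.02970 m
1.4×10⁻⁴ × 590 × 0.32 = 0.026432 m
Δh = 0.02800 + 0.19740 + 0.06875 + 0.02970 + 0.026432 = 0.350282 m

Δh ≈ 350 mm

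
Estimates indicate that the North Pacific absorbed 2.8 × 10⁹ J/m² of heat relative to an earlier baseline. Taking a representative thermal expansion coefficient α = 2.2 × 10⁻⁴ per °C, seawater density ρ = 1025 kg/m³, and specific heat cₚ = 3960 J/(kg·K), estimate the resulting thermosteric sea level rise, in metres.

Δh = 0.15 m

Δh = αQ/(ρcₚ) = 2.2×10⁻⁴ × 2.8×10⁹ / (1025 × 3960) ≈ 0.15176 m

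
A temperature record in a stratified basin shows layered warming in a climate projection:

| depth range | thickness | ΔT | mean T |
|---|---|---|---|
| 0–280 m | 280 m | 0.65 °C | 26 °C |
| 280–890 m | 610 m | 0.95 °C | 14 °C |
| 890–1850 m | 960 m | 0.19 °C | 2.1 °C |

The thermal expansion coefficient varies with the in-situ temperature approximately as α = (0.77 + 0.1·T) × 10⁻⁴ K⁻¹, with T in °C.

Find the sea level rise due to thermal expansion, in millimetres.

Δh = 205 mm

Layer 1: α = (0.77 + 0.1×26)×10⁻⁴ = 3.37×10⁻⁴ K⁻¹
Layer 2: α = (0.77 + 0.1×14)×10⁻⁴ = 2.17×10⁻⁴ K⁻¹
Layer 3: α = (0.77 + 0.1×2.1)×10⁻⁴ = 0.98×10⁻⁴ K⁻¹
Layer 1: 280 × 0.65 × 3.37×10⁻⁴ = 0.061334 m
2.17×10⁻⁴ × 0.95 × 610 = 0.1257515 m
Layer 3: 0.19 × 960 × 0.98×10⁻⁴ = 0.0178752 m
Δh = 0.061334 + 0.1257515 + 0.0178752 = 0.2049607 m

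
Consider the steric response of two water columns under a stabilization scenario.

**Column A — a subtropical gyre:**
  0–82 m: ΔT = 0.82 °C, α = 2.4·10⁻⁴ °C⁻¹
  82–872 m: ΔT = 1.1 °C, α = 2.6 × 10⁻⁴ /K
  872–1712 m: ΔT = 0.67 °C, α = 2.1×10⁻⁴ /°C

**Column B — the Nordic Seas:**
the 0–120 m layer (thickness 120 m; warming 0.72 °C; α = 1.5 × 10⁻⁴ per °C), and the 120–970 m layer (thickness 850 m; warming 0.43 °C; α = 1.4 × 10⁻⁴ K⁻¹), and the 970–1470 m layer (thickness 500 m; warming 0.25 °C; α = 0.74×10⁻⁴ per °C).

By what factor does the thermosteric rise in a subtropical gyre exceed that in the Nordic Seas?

4.91

A Layer 1: 82 × 0.82 × 2.4×10⁻⁴ = 0.0161376 m
A 82–872 m: 790 × 1.1 × 2.6×10⁻⁴ = 0.22594 m
A Layer 3: 0.67 × 2.1×10⁻⁴ × 840 = 0.118188 m
A total: 0.3602656 m
B 1.5×10⁻⁴ × 120 × 0.72 = 0.01296 m
B 120–970 m: 1.4×10⁻⁴ × 0.43 × 850 = 0.05117 m
B 970–1470 m: 0.25 × 500 × 0.74×10⁻⁴ = 0.00925 m
B total: 0.07338 m
Ratio: 0.3602656 / 0.07338 ≈ 4.910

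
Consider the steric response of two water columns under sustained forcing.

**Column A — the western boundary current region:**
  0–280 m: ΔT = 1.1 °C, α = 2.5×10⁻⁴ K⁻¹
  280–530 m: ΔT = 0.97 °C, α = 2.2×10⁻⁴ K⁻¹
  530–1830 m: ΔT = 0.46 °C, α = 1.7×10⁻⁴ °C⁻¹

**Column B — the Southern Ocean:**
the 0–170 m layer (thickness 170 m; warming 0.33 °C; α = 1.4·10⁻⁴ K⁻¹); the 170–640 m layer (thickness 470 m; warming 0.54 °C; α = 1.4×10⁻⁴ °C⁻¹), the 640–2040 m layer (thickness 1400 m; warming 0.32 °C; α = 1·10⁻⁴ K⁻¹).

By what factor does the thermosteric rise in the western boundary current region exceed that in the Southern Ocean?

2.63

A 0–280 m: 280 × 1.1 × 2.5×10⁻⁴ = 0.07700 m
A 280–530 m: 0.97 × 2.2×10⁻⁴ × 250 = 0.05335 m
A 530–1830 m: 1.7×10⁻⁴ × 1300 × 0.46 = 0.10166 m
A total: 0.23201 m
B 0–170 m: 170 × 0.33 × 1.4×10⁻⁴ = 0.007854 m
B 470 × 0.54 × 1.4×10⁻⁴ = 0.035532 m
B Layer 3: 1×10⁻⁴ × 0.32 × 1400 = 0.04480 m
B total: 0.088186 m
Ratio: 0.23201 / 0.088186 ≈ 2.631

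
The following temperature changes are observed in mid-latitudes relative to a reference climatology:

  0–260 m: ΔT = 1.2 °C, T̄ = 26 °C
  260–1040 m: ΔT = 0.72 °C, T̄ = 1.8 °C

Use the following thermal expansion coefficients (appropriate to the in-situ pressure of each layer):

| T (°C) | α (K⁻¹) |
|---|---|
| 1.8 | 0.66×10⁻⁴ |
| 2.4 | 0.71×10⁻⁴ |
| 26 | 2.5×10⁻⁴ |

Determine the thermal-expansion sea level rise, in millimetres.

Δh ≈ 120 mm

Layer 1 at 26 °C → α = 2.5×10⁻⁴ K⁻¹
Layer 2 at 1.8 °C → α = 0.66×10⁻⁴ K⁻¹
0–260 m: 260 × 1.2 × 2.5×10⁻⁴ = 0.07800 m
0.66×10⁻⁴ × 780 × 0.72 = 0.0370656 m
Δh = 0.07800 + 0.0370656 = 0.1150656 m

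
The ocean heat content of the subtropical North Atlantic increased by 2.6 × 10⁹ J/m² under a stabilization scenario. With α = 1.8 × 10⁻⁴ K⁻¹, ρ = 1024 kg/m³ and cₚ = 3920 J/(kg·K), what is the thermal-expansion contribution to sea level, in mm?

117 mm

Δh = αQ/(ρcₚ) = 1.8×10⁻⁴ × 2.6×10⁹ / (1024 × 3920) ≈ 0.11659 m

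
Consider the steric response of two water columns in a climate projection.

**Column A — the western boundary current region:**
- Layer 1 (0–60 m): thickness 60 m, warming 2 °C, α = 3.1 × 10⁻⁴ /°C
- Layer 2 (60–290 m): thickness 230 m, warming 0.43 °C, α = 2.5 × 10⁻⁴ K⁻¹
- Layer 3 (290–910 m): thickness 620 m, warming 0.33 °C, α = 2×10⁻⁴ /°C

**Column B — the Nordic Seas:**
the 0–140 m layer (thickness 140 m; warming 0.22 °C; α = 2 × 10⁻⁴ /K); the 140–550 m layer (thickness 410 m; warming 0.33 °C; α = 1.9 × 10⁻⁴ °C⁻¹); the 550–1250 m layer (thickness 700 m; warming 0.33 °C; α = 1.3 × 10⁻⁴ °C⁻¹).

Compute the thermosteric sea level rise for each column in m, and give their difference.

A Layer 1: 2 × 60 × 3.1×10⁻⁴ = 0.03720 m
A 230 × 2.5×10⁻⁴ × 0.43 = 0.024725 m
A Layer 3: 0.33 × 620 × 2×10⁻⁴ = 0.04092 m
A total: 0.102845 m
B Layer 1: 2×10⁻⁴ × 0.22 × 140 = 0.00616 m
B Layer 2: 410 × 1.9×10⁻⁴ × 0.33 = 0.025707 m
B 1.3×10⁻⁴ × 700 × 0.33 = 0.03003 m
B total: 0.061897 m
Difference: 0.102845 − 0.061897 = 0.040948 m

Δh_A ≈ 0.10 m, Δh_B ≈ 0.062 m; difference ≈ 0.041 m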